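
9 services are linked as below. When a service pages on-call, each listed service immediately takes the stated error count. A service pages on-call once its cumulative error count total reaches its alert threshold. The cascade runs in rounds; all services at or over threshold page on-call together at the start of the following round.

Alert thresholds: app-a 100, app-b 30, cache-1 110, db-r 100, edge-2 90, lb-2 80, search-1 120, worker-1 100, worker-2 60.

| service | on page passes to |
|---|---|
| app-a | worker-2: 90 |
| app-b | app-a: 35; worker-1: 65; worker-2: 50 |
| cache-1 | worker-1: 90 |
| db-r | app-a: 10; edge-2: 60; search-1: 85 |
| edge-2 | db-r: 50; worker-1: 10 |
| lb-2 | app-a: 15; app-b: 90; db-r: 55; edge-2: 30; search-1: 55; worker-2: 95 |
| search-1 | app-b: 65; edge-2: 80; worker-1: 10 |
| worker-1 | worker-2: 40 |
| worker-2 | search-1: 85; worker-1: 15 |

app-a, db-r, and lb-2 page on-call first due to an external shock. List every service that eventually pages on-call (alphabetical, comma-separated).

app-a, app-b, db-r, edge-2, lb-2, search-1, worker-1, worker-2

Round 1 — app-a, db-r, lb-2 page on-call (initial).
  app-b: +90 → 90 ≥ 30
  edge-2: +60+30 → 90 ≥ 90
  search-1: +85+55 → 140 ≥ 120
  worker-2: +90+95 → 185 ≥ 60
Round 2 — app-b, edge-2, search-1, worker-2 page on-call.
  worker-1: +65+10+10+15 → 100 ≥ 100
Round 3 — worker-1 pages on-call.
No further pages.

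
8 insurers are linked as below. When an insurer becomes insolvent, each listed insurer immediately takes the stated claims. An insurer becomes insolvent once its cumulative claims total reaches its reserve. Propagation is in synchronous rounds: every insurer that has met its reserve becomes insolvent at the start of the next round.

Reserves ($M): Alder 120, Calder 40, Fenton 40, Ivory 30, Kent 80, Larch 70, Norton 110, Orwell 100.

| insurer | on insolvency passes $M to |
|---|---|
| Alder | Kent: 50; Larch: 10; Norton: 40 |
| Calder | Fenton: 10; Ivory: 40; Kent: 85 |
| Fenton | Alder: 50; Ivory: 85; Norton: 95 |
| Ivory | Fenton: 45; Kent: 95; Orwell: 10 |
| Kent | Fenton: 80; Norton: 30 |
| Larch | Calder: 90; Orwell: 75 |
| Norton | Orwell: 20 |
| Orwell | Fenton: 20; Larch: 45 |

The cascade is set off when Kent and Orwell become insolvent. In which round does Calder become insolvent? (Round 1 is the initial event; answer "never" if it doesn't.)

never

Round 1 — Kent, Orwell become insolvent (initial).
  Fenton: +80+20 → 100 ≥ 40
  Larch: +45 → 45 < 70
  Norton: +30 → 30 < 110
Round 2 — Fenton becomes insolvent.
  Alder: +50 → 50 < 120
  Ivory: +85 → 85 ≥ 30
  Norton: +95 → 125 ≥ 110
Round 3 — Ivory, Norton become insolvent.
No further insolvencies.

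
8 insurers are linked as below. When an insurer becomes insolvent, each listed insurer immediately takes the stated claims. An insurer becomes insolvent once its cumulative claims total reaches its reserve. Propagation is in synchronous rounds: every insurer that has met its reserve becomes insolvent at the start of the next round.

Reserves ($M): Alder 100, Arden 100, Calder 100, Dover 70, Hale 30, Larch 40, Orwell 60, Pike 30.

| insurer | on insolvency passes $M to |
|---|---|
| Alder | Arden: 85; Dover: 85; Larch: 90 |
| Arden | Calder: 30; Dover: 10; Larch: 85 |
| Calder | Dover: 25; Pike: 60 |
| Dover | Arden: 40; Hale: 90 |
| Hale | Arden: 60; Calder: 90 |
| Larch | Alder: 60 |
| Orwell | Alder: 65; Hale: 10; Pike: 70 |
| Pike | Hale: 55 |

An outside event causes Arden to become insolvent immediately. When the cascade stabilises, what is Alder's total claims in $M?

Round 1 — Arden becomes insolvent (initial).
  Calder: +30 → 30 < 100
  Dover: +10 → 10 < 70
  Larch: +85 → 85 ≥ 40
Round 2 — Larch becomes insolvent.
  Alder: +60 → 60 < 100
No further insolvencies.

60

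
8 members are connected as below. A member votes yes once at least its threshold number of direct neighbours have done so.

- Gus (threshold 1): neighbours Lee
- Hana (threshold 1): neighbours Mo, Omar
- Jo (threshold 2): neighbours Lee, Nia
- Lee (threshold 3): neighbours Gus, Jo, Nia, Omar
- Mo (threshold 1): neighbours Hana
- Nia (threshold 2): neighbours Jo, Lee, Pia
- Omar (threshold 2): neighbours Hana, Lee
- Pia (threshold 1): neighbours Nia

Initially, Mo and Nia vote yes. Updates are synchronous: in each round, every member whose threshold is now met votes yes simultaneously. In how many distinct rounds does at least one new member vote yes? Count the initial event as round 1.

2

Round 1 — Mo, Nia vote yes (initial).
Round 2 — checking thresholds:
  Hana: 1 of 2 neighbours ≥ 1, votes yes.
  Jo: 1 of 2 neighbours < 2, not yet.
  Lee: 1 of 4 neighbours < 3, not yet.
  Pia: 1 of 1 neighbours ≥ 1, votes yes.
Round 3 — no new yes votes; cascade stops.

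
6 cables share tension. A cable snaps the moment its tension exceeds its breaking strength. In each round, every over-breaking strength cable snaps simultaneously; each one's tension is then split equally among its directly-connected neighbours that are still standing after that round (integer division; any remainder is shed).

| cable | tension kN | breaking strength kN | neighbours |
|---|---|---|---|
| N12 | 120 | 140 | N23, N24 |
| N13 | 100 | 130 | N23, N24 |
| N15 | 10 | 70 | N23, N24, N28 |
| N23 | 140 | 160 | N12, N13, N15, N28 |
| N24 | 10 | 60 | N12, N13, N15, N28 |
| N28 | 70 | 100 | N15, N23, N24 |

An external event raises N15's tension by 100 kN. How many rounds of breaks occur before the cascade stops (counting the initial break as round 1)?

3

Round 1 — N15 at 110 > 70. N15 snaps.
  N15 sheds 110 kN to N23, N24, N28: 36 each (2 lost).
    N23: 140+36 = 176 > 160
    N24: 10+36 = 46 ≤ 60
    N28: 70+36 = 106 > 100
Round 2 — N23, N28 snap.
  N23 sheds 176 kN to N12, N13: 88 each.
    N12: 120+88 = 208 > 140
    N13: 100+88 = 188 > 130
  N28 sheds 106 kN to N24: 106 each.
    N24: 46+106 = 152 > 60
Round 3 — N12, N13, N24 snap.
  N12 sheds 208 kN: no online neighbours, lost.
  N13 sheds 188 kN: no online neighbours, lost.
  N24 sheds 152 kN: no online neighbours, lost.
No further breaks.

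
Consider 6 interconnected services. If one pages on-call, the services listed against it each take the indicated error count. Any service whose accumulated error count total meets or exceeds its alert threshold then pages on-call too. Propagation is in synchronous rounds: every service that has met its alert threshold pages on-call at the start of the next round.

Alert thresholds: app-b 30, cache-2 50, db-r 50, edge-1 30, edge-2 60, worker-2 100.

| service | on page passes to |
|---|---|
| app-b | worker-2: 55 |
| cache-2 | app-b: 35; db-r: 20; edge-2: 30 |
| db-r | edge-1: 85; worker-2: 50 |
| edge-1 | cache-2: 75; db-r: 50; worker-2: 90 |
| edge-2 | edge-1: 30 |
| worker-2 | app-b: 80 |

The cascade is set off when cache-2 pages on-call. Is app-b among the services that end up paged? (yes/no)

yes

Round 1 — cache-2 pages on-call (initial).
  app-b: +35 → 35 ≥ 30
  db-r: +20 → 20 < 50
  edge-2: +30 → 30 < 60
Round 2 — app-b pages on-call.
  worker-2: +55 → 55 < 100
No further pages.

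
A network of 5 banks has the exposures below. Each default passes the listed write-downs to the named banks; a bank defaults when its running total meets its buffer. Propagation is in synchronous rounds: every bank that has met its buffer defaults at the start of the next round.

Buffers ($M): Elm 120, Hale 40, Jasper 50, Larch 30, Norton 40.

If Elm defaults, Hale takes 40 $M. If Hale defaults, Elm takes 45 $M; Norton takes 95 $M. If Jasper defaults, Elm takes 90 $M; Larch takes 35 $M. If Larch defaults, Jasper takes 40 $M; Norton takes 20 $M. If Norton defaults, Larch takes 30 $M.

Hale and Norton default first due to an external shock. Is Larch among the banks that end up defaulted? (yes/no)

yes

Round 1 — Hale, Norton default (initial).
  Elm: +45 → 45 < 120
  Larch: +30 → 30 ≥ 30
Round 2 — Larch defaults.
  Jasper: +40 → 40 < 50
No further defaults.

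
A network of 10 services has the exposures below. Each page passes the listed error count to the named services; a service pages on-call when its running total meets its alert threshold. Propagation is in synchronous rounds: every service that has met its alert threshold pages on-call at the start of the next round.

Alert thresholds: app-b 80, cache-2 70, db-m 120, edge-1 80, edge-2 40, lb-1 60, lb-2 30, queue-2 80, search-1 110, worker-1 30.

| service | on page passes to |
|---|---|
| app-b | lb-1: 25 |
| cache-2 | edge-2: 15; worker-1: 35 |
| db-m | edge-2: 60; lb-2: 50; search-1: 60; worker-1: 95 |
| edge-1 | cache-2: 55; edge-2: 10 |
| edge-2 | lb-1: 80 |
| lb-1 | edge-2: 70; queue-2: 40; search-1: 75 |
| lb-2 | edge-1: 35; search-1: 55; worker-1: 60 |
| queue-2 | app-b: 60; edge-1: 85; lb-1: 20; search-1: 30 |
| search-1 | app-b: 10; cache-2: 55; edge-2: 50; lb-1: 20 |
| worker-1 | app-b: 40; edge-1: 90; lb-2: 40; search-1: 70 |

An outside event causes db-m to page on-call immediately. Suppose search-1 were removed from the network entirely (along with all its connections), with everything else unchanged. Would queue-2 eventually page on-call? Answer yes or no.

With search-1 removed:
Round 1 — db-m pages on-call (initial).
  edge-2: +60 → 60 ≥ 40
  lb-2: +50 → 50 ≥ 30
  worker-1: +95 → 95 ≥ 30
Round 2 — edge-2, lb-2, worker-1 page on-call.
  app-b: +40 → 40 < 80
  edge-1: +35+90 → 125 ≥ 80
  lb-1: +80 → 80 ≥ 60
Round 3 — edge-1, lb-1 page on-call.
  cache-2: +55 → 55 < 70
  queue-2: +40 → 40 < 80
No further pages.

no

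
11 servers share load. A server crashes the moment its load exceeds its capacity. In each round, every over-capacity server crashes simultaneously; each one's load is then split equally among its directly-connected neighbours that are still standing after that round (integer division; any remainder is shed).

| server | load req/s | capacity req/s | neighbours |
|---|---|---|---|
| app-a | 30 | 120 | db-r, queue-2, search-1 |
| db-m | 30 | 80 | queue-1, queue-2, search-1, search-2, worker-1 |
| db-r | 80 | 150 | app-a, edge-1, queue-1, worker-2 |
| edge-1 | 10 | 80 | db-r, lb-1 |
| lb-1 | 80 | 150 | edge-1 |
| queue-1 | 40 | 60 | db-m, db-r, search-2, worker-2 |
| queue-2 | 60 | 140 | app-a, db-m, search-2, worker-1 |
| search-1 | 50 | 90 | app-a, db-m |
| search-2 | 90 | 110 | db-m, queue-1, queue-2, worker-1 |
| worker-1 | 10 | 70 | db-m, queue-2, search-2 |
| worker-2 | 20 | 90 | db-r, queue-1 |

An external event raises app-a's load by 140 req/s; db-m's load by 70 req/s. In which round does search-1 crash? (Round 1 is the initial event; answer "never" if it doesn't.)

2

Round 1 — app-a at 170 > 120; db-m at 100 > 80. app-a, db-m crash.
  app-a sheds 170 req/s to db-r, queue-2, search-1: 56 each (2 lost).
    db-r: 80+56 = 136 ≤ 150
    queue-2: 60+56 = 116 ≤ 140
    search-1: 50+56 = 106 > 90
  db-m sheds 100 req/s to queue-1, queue-2, search-1, search-2, worker-1: 20 each.
    queue-1: 40+20 = 60 ≤ 60
    queue-2: 116+20 = 136 ≤ 140
    search-1: 106+20 = 126 > 90
    search-2: 90+20 = 110 ≤ 110
    worker-1: 10+20 = 30 ≤ 70
Round 2 — search-1 crashes.
  search-1 sheds 126 req/s: no online neighbours, lost.
No further crashes.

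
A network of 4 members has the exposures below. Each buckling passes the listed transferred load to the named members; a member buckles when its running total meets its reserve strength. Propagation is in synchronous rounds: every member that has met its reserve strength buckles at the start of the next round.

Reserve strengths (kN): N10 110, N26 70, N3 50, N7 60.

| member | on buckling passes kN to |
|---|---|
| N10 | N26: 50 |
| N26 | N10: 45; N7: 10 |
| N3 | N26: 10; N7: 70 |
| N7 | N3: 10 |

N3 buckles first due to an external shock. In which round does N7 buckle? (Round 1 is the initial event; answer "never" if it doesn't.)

Round 1 — N3 buckles (initial).
  N26: +10 → 10 < 70
  N7: +70 → 70 ≥ 60
Round 2 — N7 buckles.
No further bucklings.

2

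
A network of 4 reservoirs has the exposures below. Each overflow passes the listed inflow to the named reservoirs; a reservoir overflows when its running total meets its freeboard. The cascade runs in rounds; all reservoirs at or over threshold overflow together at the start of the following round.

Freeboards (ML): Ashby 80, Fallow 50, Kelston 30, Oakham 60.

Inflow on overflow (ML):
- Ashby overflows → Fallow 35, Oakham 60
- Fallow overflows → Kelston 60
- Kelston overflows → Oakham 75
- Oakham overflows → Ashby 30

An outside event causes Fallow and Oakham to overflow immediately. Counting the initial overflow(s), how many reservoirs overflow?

3

Round 1 — Fallow, Oakham overflow (initial).
  Ashby: +30 → 30 < 80
  Kelston: +60 → 60 ≥ 30
Round 2 — Kelston overflows.
No further overflows.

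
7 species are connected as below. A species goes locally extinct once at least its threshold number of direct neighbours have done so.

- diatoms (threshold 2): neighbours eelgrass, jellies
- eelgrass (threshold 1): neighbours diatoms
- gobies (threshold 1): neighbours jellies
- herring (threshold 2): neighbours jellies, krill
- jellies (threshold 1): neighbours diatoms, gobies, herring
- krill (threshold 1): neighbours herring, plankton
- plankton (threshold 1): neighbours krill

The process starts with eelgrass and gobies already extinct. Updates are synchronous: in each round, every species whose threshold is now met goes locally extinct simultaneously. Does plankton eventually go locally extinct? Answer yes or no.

Round 1 — eelgrass, gobies go locally extinct (initial).
Round 2 — checking thresholds:
  diatoms: 1 of 2 neighbours < 2, holds.
  jellies: 1 of 3 neighbours ≥ 1, goes locally extinct.
Round 3 — checking thresholds:
  diatoms: 2 of 2 neighbours ≥ 2, goes locally extinct.
  herring: 1 of 2 neighbours < 2, holds.
Round 4 — no new extinctions; cascade stops.

no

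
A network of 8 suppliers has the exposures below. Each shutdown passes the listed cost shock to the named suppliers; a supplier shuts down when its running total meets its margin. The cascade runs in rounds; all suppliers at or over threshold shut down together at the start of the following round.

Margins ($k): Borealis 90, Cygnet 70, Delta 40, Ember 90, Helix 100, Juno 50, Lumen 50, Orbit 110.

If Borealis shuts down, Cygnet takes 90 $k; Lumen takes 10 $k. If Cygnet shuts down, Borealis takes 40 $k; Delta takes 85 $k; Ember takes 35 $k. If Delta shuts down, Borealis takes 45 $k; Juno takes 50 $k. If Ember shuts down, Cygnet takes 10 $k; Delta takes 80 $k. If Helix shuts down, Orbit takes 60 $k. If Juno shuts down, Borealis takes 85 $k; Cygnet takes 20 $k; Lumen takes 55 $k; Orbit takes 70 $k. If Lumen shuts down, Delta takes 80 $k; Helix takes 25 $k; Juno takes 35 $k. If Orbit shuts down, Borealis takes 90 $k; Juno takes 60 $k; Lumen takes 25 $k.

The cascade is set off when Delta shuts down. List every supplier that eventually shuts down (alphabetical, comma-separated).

Borealis, Cygnet, Delta, Juno, Lumen

Round 1 — Delta shuts down (initial).
  Borealis: +45 → 45 < 90
  Juno: +50 → 50 ≥ 50
Round 2 — Juno shuts down.
  Borealis: +85 → 130 ≥ 90
  Cygnet: +20 → 20 < 70
  Lumen: +55 → 55 ≥ 50
  Orbit: +70 → 70 < 110
Round 3 — Borealis, Lumen shut down.
  Cygnet: +90 → 110 ≥ 70
  Helix: +25 → 25 < 100
Round 4 — Cygnet shuts down.
  Ember: +35 → 35 < 90
No further shutdowns.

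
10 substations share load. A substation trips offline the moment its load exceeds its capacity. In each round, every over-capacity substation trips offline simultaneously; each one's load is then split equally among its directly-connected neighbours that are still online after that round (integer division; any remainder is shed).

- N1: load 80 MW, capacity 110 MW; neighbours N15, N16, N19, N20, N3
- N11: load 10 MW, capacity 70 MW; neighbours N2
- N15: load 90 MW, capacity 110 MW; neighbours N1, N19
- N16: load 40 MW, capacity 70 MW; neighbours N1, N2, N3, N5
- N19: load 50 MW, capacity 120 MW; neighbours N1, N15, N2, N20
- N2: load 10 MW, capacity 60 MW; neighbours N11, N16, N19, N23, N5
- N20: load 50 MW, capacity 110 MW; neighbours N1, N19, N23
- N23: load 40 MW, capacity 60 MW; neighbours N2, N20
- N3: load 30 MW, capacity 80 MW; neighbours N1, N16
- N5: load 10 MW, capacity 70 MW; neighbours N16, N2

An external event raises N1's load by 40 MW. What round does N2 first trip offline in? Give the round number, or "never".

4

Round 1 — N1 at 120 > 110. N1 trips offline.
  N1 sheds 120 MW to N15, N16, N19, N20, N3: 24 each.
    N15: 90+24 = 114 > 110
    N16: 40+24 = 64 ≤ 70
    N19: 50+24 = 74 ≤ 120
    N20: 50+24 = 74 ≤ 110
    N3: 30+24 = 54 ≤ 80
Round 2 — N15 trips offline.
  N15 sheds 114 MW to N19: 114 each.
    N19: 74+114 = 188 > 120
Round 3 — N19 trips offline.
  N19 sheds 188 MW to N2, N20: 94 each.
    N2: 10+94 = 104 > 60
    N20: 74+94 = 168 > 110
Round 4 — N2, N20 trip offline.
  N2 sheds 104 MW to N11, N16, N23, N5: 26 each.
    N11: 10+26 = 36 ≤ 70
    N16: 64+26 = 90 > 70
    N23: 40+26 = 66 > 60
    N5: 10+26 = 36 ≤ 70
  N20 sheds 168 MW to N23: 168 each.
    N23: 66+168 = 234 > 60
Round 5 — N16, N23 trip offline.
  N16 sheds 90 MW to N3, N5: 45 each.
    N3: 54+45 = 99 > 80
    N5: 36+45 = 81 > 70
  N23 sheds 234 MW: no online neighbours, lost.
Round 6 — N3, N5 trip offline.
  N3 sheds 99 MW: no online neighbours, lost.
  N5 sheds 81 MW: no online neighbours, lost.
No further trips.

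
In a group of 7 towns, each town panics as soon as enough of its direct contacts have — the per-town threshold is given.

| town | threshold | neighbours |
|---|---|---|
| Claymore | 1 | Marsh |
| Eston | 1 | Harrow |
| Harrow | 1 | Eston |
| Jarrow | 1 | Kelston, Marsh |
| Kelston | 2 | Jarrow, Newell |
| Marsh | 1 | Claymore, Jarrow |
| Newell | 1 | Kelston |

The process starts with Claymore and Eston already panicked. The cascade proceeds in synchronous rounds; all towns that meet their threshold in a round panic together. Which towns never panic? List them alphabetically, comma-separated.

Kelston, Newell

Round 1 — Claymore, Eston panic (initial).
Round 2 — checking thresholds:
  Harrow: 1 of 1 neighbours ≥ 1, panics.
  Marsh: 1 of 2 neighbours ≥ 1, panics.
Round 3 — checking thresholds:
  Jarrow: 1 of 2 neighbours ≥ 1, panics.
Round 4 — no new panics; cascade stops.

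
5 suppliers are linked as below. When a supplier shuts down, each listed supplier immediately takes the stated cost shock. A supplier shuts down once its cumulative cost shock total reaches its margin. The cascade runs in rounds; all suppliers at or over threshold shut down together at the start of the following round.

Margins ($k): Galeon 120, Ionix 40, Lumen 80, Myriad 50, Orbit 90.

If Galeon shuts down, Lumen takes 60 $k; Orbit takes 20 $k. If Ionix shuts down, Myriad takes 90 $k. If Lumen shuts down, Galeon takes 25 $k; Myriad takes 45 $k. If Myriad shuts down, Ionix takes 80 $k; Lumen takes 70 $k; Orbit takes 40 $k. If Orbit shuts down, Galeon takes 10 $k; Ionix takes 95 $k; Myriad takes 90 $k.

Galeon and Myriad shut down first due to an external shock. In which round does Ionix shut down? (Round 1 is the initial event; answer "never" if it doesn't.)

Round 1 — Galeon, Myriad shut down (initial).
  Ionix: +80 → 80 ≥ 40
  Lumen: +60+70 → 130 ≥ 80
  Orbit: +20+40 → 60 < 90
Round 2 — Ionix, Lumen shut down.
No further shutdowns.

2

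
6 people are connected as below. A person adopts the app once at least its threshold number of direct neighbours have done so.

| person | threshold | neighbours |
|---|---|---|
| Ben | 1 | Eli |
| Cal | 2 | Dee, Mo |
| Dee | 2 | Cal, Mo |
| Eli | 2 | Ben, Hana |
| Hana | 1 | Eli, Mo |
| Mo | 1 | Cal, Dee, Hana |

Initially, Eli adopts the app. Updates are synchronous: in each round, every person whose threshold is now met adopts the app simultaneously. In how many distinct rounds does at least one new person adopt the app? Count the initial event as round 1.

3

Round 1 — Eli adopts the app (initial).
Round 2 — checking thresholds:
  Ben: 1 of 1 neighbours ≥ 1, adopts the app.
  Hana: 1 of 2 neighbours ≥ 1, adopts the app.
Round 3 — checking thresholds:
  Mo: 1 of 3 neighbours ≥ 1, adopts the app.
Round 4 — no new adoptions; cascade stops.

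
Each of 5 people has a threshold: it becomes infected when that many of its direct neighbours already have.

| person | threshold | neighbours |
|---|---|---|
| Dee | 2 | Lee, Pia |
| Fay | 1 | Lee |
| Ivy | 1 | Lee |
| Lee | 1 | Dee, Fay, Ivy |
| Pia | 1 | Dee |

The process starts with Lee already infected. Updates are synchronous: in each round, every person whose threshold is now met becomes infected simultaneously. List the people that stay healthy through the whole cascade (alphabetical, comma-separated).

Dee, Pia

Round 1 — Lee becomes infected (initial).
Round 2 — checking thresholds:
  Dee: 1 of 2 neighbours < 2, not yet.
  Fay: 1 of 1 neighbours ≥ 1, becomes infected.
  Ivy: 1 of 1 neighbours ≥ 1, becomes infected.
Round 3 — no new infections; cascade stops.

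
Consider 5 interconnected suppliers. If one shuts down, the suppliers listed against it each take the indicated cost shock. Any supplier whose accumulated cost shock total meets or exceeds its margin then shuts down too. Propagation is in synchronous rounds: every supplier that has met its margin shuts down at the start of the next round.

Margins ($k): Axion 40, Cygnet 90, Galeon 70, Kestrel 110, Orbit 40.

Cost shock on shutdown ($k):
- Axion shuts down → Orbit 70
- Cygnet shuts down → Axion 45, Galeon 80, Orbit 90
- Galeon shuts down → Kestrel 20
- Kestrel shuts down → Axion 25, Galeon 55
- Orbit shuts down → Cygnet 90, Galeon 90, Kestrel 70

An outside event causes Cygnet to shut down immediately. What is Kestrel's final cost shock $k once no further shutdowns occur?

Round 1 — Cygnet shuts down (initial).
  Axion: +45 → 45 ≥ 40
  Galeon: +80 → 80 ≥ 70
  Orbit: +90 → 90 ≥ 40
Round 2 — Axion, Galeon, Orbit shut down.
  Kestrel: +20+70 → 90 < 110
No further shutdowns.

90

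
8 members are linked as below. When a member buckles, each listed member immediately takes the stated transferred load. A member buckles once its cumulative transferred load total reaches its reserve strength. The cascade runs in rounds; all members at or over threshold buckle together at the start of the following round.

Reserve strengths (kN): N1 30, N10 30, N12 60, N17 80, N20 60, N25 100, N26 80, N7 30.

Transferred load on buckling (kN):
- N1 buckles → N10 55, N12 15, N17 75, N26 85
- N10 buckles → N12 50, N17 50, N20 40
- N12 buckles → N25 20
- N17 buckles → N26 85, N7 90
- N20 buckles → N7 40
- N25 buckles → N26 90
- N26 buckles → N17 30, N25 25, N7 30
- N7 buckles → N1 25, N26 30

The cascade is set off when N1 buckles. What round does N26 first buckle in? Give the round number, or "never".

Round 1 — N1 buckles (initial).
  N10: +55 → 55 ≥ 30
  N12: +15 → 15 < 60
  N17: +75 → 75 < 80
  N26: +85 → 85 ≥ 80
Round 2 — N10, N26 buckle.
  N12: +50 → 65 ≥ 60
  N17: +50+30 → 155 ≥ 80
  N20: +40 → 40 < 60
  N25: +25 → 25 < 100
  N7: +30 → 30 ≥ 30
Round 3 — N12, N17, N7 buckle.
  N25: +20 → 45 < 100
No further bucklings.

2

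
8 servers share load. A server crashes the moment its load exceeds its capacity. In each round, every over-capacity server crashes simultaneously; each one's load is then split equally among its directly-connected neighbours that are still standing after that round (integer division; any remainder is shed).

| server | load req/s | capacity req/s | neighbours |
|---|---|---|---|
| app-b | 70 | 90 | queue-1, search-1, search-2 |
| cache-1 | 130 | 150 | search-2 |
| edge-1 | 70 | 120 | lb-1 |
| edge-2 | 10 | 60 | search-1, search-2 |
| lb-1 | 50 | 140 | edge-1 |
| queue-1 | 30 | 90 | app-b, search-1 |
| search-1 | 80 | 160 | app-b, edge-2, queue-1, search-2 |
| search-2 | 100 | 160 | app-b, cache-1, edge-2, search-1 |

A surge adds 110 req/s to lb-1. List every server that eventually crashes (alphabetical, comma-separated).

Round 1 — lb-1 at 160 > 140. lb-1 crashes.
  lb-1 sheds 160 req/s to edge-1: 160 each.
    edge-1: 70+160 = 230 > 120
Round 2 — edge-1 crashes.
  edge-1 sheds 230 req/s: no online neighbours, lost.
No further crashes.

edge-1, lb-1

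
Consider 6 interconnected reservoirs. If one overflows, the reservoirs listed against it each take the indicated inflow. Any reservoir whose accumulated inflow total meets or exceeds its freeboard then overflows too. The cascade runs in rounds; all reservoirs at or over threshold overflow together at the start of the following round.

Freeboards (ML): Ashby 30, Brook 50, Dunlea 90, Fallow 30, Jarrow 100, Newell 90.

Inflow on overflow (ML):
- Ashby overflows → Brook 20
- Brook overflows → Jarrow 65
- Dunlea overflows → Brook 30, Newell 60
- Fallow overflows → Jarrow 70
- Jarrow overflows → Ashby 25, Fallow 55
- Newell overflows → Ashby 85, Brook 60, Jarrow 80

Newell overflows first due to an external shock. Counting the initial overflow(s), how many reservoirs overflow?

Round 1 — Newell overflows (initial).
  Ashby: +85 → 85 ≥ 30
  Brook: +60 → 60 ≥ 50
  Jarrow: +80 → 80 < 100
Round 2 — Ashby, Brook overflow.
  Jarrow: +65 → 145 ≥ 100
Round 3 — Jarrow overflows.
  Fallow: +55 → 55 ≥ 30
Round 4 — Fallow overflows.
No further overflows.

5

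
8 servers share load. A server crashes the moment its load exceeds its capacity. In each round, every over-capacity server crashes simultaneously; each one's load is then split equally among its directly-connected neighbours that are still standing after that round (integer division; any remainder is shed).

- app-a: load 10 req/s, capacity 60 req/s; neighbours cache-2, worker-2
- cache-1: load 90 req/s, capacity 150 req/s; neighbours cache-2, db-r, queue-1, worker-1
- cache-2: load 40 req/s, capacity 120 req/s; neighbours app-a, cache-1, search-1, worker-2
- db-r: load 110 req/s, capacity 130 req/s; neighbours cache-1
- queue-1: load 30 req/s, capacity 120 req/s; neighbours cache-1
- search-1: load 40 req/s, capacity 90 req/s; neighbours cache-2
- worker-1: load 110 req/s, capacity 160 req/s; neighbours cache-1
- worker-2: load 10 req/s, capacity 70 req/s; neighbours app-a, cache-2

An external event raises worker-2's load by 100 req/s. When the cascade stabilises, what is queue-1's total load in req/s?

86

Round 1 — worker-2 at 110 > 70. worker-2 crashes.
  worker-2 sheds 110 req/s to app-a, cache-2: 55 each.
    app-a: 10+55 = 65 > 60
    cache-2: 40+55 = 95 ≤ 120
Round 2 — app-a crashes.
  app-a sheds 65 req/s to cache-2: 65 each.
    cache-2: 95+65 = 160 > 120
Round 3 — cache-2 crashes.
  cache-2 sheds 160 req/s to cache-1, search-1: 80 each.
    cache-1: 90+80 = 170 > 150
    search-1: 40+80 = 120 > 90
Round 4 — cache-1, search-1 crash.
  cache-1 sheds 170 req/s to db-r, queue-1, worker-1: 56 each (2 lost).
    db-r: 110+56 = 166 > 130
    queue-1: 30+56 = 86 ≤ 120
    worker-1: 110+56 = 166 > 160
  search-1 sheds 120 req/s: no online neighbours, lost.
Round 5 — db-r, worker-1 crash.
  db-r sheds 166 req/s: no online neighbours, lost.
  worker-1 sheds 166 req/s: no online neighbours, lost.
No further crashes.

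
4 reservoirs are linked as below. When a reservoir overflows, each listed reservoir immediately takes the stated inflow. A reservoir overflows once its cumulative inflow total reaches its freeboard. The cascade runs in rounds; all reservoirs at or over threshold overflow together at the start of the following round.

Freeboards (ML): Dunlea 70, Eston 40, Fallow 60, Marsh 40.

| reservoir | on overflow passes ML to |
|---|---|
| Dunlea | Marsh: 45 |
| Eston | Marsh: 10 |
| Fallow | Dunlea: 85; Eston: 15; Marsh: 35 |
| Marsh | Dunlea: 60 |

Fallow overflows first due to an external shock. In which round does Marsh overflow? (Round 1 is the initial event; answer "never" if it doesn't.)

Round 1 — Fallow overflows (initial).
  Dunlea: +85 → 85 ≥ 70
  Eston: +15 → 15 < 40
  Marsh: +35 → 35 < 40
Round 2 — Dunlea overflows.
  Marsh: +45 → 80 ≥ 40
Round 3 — Marsh overflows.
No further overflows.

3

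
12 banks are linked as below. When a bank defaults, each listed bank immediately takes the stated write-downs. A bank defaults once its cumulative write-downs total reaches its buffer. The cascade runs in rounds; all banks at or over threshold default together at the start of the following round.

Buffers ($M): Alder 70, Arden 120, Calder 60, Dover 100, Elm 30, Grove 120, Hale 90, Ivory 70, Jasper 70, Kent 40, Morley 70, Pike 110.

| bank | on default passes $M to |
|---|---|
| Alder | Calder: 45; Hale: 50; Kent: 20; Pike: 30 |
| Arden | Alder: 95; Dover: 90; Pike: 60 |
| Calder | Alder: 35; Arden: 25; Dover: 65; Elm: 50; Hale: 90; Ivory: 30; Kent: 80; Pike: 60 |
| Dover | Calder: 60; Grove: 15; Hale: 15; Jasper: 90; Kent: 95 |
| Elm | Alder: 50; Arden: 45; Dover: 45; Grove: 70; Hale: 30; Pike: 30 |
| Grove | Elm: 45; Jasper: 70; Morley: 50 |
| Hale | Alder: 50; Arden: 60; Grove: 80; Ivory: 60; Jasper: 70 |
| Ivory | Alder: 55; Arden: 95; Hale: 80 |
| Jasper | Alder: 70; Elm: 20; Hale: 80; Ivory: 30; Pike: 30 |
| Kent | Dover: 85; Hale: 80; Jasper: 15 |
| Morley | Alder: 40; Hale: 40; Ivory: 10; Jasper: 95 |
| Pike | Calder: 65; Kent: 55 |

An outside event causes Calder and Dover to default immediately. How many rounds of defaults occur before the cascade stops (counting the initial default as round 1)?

3

Round 1 — Calder, Dover default (initial).
  Alder: +35 → 35 < 70
  Arden: +25 → 25 < 120
  Elm: +50 → 50 ≥ 30
  Grove: +15 → 15 < 120
  Hale: +90+15 → 105 ≥ 90
  Ivory: +30 → 30 < 70
  Jasper: +90 → 90 ≥ 70
  Kent: +80+95 → 175 ≥ 40
  Pike: +60 → 60 < 110
Round 2 — Elm, Hale, Jasper, Kent default.
  Alder: +50+50+70 → 205 ≥ 70
  Arden: +45+60 → 130 ≥ 120
  Grove: +70+80 → 165 ≥ 120
  Ivory: +60+30 → 120 ≥ 70
  Pike: +30+30 → 120 ≥ 110
Round 3 — Alder, Arden, Grove, Ivory, Pike default.
  Morley: +50 → 50 < 70
No further defaults.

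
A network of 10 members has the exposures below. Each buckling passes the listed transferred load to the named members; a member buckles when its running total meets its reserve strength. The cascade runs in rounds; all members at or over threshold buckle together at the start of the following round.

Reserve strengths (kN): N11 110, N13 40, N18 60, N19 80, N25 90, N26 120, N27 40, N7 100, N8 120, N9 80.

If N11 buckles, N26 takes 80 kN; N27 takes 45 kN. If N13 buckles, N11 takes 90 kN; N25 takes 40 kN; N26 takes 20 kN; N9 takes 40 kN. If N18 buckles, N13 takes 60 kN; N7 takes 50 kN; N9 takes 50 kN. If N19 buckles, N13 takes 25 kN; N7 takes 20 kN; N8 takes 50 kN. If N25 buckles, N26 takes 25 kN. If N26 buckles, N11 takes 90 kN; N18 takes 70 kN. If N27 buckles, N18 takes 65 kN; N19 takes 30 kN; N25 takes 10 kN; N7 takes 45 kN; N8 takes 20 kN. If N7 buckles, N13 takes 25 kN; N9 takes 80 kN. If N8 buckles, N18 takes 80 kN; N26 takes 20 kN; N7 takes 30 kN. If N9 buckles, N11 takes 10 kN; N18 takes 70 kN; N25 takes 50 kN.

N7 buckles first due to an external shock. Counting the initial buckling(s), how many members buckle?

Round 1 — N7 buckles (initial).
  N13: +25 → 25 < 40
  N9: +80 → 80 ≥ 80
Round 2 — N9 buckles.
  N11: +10 → 10 < 110
  N18: +70 → 70 ≥ 60
  N25: +50 → 50 < 90
Round 3 — N18 buckles.
  N13: +60 → 85 ≥ 40
Round 4 — N13 buckles.
  N11: +90 → 100 < 110
  N25: +40 → 90 ≥ 90
  N26: +20 → 20 < 120
Round 5 — N25 buckles.
  N26: +25 → 45 < 120
No further bucklings.

5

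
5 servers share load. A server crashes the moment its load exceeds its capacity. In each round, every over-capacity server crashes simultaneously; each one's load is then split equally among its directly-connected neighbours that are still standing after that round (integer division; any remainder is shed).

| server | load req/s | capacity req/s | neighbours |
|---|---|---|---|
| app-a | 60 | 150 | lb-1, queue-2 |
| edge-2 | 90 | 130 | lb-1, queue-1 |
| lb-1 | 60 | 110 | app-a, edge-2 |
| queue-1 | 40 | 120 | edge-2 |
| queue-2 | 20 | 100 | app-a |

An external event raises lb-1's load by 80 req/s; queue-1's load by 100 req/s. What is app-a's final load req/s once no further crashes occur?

130

Round 1 — lb-1 at 140 > 110; queue-1 at 140 > 120. lb-1, queue-1 crash.
  lb-1 sheds 140 req/s to app-a, edge-2: 70 each.
    app-a: 60+70 = 130 ≤ 150
    edge-2: 90+70 = 160 > 130
  queue-1 sheds 140 req/s to edge-2: 140 each.
    edge-2: 160+140 = 300 > 130
Round 2 — edge-2 crashes.
  edge-2 sheds 300 req/s: no online neighbours, lost.
No further crashes.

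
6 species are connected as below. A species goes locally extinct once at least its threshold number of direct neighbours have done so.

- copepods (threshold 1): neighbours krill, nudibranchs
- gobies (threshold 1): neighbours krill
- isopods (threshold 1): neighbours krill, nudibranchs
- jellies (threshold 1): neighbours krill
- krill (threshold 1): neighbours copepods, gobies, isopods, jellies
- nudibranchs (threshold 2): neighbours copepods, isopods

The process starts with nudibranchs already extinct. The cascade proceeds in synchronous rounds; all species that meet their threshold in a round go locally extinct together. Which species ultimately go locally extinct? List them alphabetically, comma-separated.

copepods, gobies, isopods, jellies, krill, nudibranchs

Round 1 — nudibranchs goes locally extinct (initial).
Round 2 — checking thresholds:
  copepods: 1 of 2 neighbours ≥ 1, goes locally extinct.
  isopods: 1 of 2 neighbours ≥ 1, goes locally extinct.
Round 3 — checking thresholds:
  krill: 2 of 4 neighbours ≥ 1, goes locally extinct.
Round 4 — checking thresholds:
  gobies: 1 of 1 neighbours ≥ 1, goes locally extinct.
  jellies: 1 of 1 neighbours ≥ 1, goes locally extinct.
Round 5 — no new extinctions; cascade stops.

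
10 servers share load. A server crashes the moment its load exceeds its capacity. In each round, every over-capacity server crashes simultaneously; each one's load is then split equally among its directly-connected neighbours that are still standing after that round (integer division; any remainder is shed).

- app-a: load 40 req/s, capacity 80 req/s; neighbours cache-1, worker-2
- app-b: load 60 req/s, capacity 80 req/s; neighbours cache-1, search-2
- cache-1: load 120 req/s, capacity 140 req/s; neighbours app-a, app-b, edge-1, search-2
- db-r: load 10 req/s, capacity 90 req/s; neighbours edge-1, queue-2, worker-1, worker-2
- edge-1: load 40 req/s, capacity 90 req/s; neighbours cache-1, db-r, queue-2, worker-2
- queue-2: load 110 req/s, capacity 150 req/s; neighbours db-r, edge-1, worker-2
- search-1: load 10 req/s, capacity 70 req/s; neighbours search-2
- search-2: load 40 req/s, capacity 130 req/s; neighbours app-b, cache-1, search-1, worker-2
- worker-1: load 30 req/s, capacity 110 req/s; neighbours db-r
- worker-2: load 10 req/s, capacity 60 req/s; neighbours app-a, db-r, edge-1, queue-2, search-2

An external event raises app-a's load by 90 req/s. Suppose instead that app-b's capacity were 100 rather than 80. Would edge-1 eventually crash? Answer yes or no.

yes

With app-b's capacity at 100:
Round 1 — app-a at 130 > 80. app-a crashes.
  app-a sheds 130 req/s to cache-1, worker-2: 65 each.
    cache-1: 120+65 = 185 > 140
    worker-2: 10+65 = 75 > 60
Round 2 — cache-1, worker-2 crash.
  cache-1 sheds 185 req/s to app-b, edge-1, search-2: 61 each (2 lost).
    app-b: 60+61 = 121 > 100
    edge-1: 40+61 = 101 > 90
    search-2: 40+61 = 101 ≤ 130
  worker-2 sheds 75 req/s to db-r, edge-1, queue-2, search-2: 18 each (3 lost).
    db-r: 10+18 = 28 ≤ 90
    edge-1: 101+18 = 119 > 90
    queue-2: 110+18 = 128 ≤ 150
    search-2: 101+18 = 119 ≤ 130
Round 3 — app-b, edge-1 crash.
  app-b sheds 121 req/s to search-2: 121 each.
    search-2: 119+121 = 240 > 130
  edge-1 sheds 119 req/s to db-r, queue-2: 59 each (1 lost).
    db-r: 28+59 = 87 ≤ 90
    queue-2: 128+59 = 187 > 150
Round 4 — queue-2, search-2 crash.
  queue-2 sheds 187 req/s to db-r: 187 each.
    db-r: 87+187 = 274 > 90
  search-2 sheds 240 req/s to search-1: 240 each.
    search-1: 10+240 = 250 > 70
Round 5 — db-r, search-1 crash.
  db-r sheds 274 req/s to worker-1: 274 each.
    worker-1: 30+274 = 304 > 110
  search-1 sheds 250 req/s: no online neighbours, lost.
Round 6 — worker-1 crashes.
  worker-1 sheds 304 req/s: no online neighbours, lost.
No further crashes.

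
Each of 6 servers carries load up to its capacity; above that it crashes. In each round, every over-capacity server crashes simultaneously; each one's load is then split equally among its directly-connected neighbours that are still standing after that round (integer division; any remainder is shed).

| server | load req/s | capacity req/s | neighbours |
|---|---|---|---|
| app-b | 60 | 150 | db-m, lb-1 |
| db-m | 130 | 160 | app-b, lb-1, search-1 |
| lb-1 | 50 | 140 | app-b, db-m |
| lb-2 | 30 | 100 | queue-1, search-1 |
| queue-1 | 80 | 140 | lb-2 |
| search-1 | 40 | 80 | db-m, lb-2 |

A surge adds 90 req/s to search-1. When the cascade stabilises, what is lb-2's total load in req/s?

Round 1 — search-1 at 130 > 80. search-1 crashes.
  search-1 sheds 130 req/s to db-m, lb-2: 65 each.
    db-m: 130+65 = 195 > 160
    lb-2: 30+65 = 95 ≤ 100
Round 2 — db-m crashes.
  db-m sheds 195 req/s to app-b, lb-1: 97 each (1 lost).
    app-b: 60+97 = 157 > 150
    lb-1: 50+97 = 147 > 140
Round 3 — app-b, lb-1 crash.
  app-b sheds 157 req/s: no online neighbours, lost.
  lb-1 sheds 147 req/s: no online neighbours, lost.
No further crashes.

95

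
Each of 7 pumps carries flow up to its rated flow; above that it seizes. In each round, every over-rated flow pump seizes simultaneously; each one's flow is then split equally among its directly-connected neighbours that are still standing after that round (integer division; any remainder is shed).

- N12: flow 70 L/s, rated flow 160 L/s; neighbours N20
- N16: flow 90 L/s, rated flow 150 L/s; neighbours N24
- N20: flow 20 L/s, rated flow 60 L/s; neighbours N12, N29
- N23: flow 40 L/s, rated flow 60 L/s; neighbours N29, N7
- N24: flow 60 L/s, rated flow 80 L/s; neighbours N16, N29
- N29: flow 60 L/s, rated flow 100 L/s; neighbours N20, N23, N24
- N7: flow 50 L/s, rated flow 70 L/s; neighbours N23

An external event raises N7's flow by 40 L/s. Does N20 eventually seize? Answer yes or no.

yes

Round 1 — N7 at 90 > 70. N7 seizes.
  N7 sheds 90 L/s to N23: 90 each.
    N23: 40+90 = 130 > 60
Round 2 — N23 seizes.
  N23 sheds 130 L/s to N29: 130 each.
    N29: 60+130 = 190 > 100
Round 3 — N29 seizes.
  N29 sheds 190 L/s to N20, N24: 95 each.
    N20: 20+95 = 115 > 60
    N24: 60+95 = 155 > 80
Round 4 — N20, N24 seize.
  N20 sheds 115 L/s to N12: 115 each.
    N12: 70+115 = 185 > 160
  N24 sheds 155 L/s to N16: 155 each.
    N16: 90+155 = 245 > 150
Round 5 — N12, N16 seize.
  N12 sheds 185 L/s: no online neighbours, lost.
  N16 sheds 245 L/s: no online neighbours, lost.
No further seizures.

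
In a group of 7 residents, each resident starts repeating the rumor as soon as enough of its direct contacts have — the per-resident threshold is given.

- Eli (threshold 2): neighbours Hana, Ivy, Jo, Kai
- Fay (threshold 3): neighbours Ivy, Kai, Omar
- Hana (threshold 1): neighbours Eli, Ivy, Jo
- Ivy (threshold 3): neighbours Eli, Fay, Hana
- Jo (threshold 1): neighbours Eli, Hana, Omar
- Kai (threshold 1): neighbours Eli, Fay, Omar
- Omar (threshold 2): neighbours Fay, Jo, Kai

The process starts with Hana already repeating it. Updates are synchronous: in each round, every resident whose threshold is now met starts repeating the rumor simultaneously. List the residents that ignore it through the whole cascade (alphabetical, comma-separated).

Round 1 — Hana starts repeating the rumor (initial).
Round 2 — checking thresholds:
  Eli: 1 of 4 neighbours < 2, holds.
  Ivy: 1 of 3 neighbours < 3, holds.
  Jo: 1 of 3 neighbours ≥ 1, starts repeating the rumor.
Round 3 — checking thresholds:
  Eli: 2 of 4 neighbours ≥ 2, starts repeating the rumor.
  Ivy: 1 of 3 neighbours < 3, holds.
  Omar: 1 of 3 neighbours < 2, holds.
Round 4 — checking thresholds:
  Ivy: 2 of 3 neighbours < 3, holds.
  Kai: 1 of 3 neighbours ≥ 1, starts repeating the rumor.
  Omar: 1 of 3 neighbours < 2, holds.
Round 5 — checking thresholds:
  Fay: 1 of 3 neighbours < 3, holds.
  Ivy: 2 of 3 neighbours < 3, holds.
  Omar: 2 of 3 neighbours ≥ 2, starts repeating the rumor.
Round 6 — no new spreads; cascade stops.

Fay, Ivy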